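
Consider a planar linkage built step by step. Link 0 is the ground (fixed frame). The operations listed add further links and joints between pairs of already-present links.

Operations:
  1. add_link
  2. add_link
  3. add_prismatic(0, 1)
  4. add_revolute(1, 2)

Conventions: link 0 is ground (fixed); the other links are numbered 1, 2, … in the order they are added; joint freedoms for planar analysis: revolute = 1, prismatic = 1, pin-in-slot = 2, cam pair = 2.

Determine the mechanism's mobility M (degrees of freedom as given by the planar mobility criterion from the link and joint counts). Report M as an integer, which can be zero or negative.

L=1 J1=0 J2=0
add link → L=2 J1=0 J2=0
add link → L=3 J1=0 J2=0
P@0,1 dof=1 J1 → L=3 J1=1 J2=0
R@1,2 dof=1 J1 → L=3 J1=2 J2=0
M=3(L−1)−2J1−J2=3·2−2·2−0=2

M = 2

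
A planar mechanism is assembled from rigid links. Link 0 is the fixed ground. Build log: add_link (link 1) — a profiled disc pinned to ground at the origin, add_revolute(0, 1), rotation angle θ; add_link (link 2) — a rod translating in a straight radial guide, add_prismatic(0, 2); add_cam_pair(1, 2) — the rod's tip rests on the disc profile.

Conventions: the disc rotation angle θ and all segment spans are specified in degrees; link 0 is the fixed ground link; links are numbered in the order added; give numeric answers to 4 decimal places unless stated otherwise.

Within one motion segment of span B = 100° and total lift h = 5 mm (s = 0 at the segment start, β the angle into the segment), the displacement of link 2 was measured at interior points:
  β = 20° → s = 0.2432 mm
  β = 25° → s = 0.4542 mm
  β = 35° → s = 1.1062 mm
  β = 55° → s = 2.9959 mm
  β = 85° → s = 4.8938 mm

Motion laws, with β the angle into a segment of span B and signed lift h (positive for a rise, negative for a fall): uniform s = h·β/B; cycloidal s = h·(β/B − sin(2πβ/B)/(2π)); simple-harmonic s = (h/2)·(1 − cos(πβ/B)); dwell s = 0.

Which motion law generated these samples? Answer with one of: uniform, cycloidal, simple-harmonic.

candidates at β/B = r: uniform s = h·r (linear in β); cycloidal s = h·(r − sin(2πr)/(2π)); simple-harmonic s = (h/2)(1 − cos(πr))
β=20°: printed 0.2432 | uniform 1.0000, cycloidal 0.2432, simple-harmonic 0.4775
β=25°: printed 0.4542 | uniform 1.2500, cycloidal 0.4542, simple-harmonic 0.7322
β=35°: printed 1.1062 | uniform 1.7500, cycloidal 1.1062, simple-harmonic 1.3650
β=55°: printed 2.9959 | uniform 2.7500, cycloidal 2.9959, simple-harmonic 2.8911
β=85°: printed 4.8938 | uniform 4.2500, cycloidal 4.8938, simple-harmonic 4.7275
only one law matches every sample → cycloidal

cycloidal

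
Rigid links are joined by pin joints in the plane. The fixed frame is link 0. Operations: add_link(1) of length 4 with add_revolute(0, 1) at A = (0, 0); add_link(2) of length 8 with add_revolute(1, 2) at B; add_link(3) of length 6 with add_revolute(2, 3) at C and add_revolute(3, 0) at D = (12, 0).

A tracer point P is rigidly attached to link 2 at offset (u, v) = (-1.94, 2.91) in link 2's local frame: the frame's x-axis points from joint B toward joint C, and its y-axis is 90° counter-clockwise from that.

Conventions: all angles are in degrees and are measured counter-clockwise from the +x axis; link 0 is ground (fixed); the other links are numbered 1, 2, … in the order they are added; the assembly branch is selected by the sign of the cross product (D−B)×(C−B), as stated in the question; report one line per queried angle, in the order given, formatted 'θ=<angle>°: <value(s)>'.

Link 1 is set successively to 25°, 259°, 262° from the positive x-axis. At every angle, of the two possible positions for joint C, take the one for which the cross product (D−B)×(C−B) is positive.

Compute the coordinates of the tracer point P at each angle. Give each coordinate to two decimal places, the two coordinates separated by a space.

A=(0,0), D=(12.00,0)
θ=25°: B = A + 4.00·(cos25°, sin25°) = (3.6252, 1.6905)
θ=25°: |BD| = 8.5437
θ=25°: circle(B,8.00) ∩ circle(D,6.00): a=5.9105, h=5.3913
θ=25°:   candidates: C₊=(10.4856,5.8057) cross=46.062; C₋=(8.3521,-4.7637) cross=-46.062
θ=25°:   branch + wants cross > 0 → take C=(10.4856,5.8057) (cross=46.062)
θ=25°: ex = (C−B)/|BC| = (0.8575,0.5144); ey = (-0.5144,0.8575)
θ=25°: P = B + -1.94·ex + 2.91·ey = (0.4647,3.1880)
θ=259°: B = A + 4.00·(cos259°, sin259°) = (-0.7632, -3.9265)
θ=259°: |BD| = 13.3536
θ=259°: circle(B,8.00) ∩ circle(D,6.00): a=7.7252, h=2.0788
θ=259°:   candidates: C₊=(6.0092,0.3319) cross=27.759; C₋=(7.2317,-3.6419) cross=-27.759
θ=259°:   branch + wants cross > 0 → take C=(6.0092,0.3319) (cross=27.759)
θ=259°: ex = (C−B)/|BC| = (0.8466,0.5323); ey = (-0.5323,0.8466)
θ=259°: P = B + -1.94·ex + 2.91·ey = (-3.9546,-2.4957)
θ=262°: B = A + 4.00·(cos262°, sin262°) = (-0.5567, -3.9611)
θ=262°: |BD| = 13.1666
θ=262°: circle(B,8.00) ∩ circle(D,6.00): a=7.6466, h=2.3514
θ=262°:   candidates: C₊=(6.0283,0.5819) cross=30.961; C₋=(7.4431,-3.9032) cross=-30.961
θ=262°:   branch + wants cross > 0 → take C=(6.0283,0.5819) (cross=30.961)
θ=262°: ex = (C−B)/|BC| = (0.8231,0.5679); ey = (-0.5679,0.8231)
θ=262°: P = B + -1.94·ex + 2.91·ey = (-3.8060,-2.6674)

θ=25°: 0.46 3.19
θ=259°: -3.95 -2.50
θ=262°: -3.81 -2.67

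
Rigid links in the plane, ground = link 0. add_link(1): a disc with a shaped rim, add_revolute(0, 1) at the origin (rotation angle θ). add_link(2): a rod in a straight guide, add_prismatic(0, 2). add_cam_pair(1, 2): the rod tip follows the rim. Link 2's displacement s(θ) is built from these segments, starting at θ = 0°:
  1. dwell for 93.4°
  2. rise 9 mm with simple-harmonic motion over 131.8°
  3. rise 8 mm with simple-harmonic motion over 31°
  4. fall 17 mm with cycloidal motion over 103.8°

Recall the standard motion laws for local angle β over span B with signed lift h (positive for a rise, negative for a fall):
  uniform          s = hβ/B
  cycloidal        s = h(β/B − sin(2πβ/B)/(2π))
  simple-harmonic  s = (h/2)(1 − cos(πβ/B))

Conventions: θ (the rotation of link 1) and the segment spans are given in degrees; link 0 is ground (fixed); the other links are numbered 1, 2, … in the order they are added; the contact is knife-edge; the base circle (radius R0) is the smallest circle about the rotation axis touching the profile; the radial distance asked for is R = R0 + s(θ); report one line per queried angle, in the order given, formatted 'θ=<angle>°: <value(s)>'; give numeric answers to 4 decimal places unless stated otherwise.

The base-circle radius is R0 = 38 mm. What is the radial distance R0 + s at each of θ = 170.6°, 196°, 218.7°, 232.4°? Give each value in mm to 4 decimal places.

segment 1 (0° to 93.4°, dwell): s unchanged at 0.0000
θ = 170.6° falls in segment 2 (93.4° to 225.2°, simple-harmonic, h = 9): β = 170.6 − 93.4 = 77.2°, B = 131.8°; Δs = 9/2·(1 − cos(π·0.5857)) = 5.6975; s = 0.0000 + 5.6975 = 5.6975
θ = 196° falls in segment 2 (93.4° to 225.2°, simple-harmonic, h = 9): β = 196 − 93.4 = 102.6°, B = 131.8°; Δs = 9/2·(1 − cos(π·0.7785)) = 7.9533; s = 0.0000 + 7.9533 = 7.9533
θ = 218.7° falls in segment 2 (93.4° to 225.2°, simple-harmonic, h = 9): β = 218.7 − 93.4 = 125.3°, B = 131.8°; Δs = 9/2·(1 − cos(π·0.9507)) = 8.9461; s = 0.0000 + 8.9461 = 8.9461
segment 2 (93.4° to 225.2°, simple-harmonic, h = 9) is passed completely: s = 0.0000 + (9) = 9.0000
θ = 232.4° falls in segment 3 (225.2° to 256.2°, simple-harmonic, h = 8): β = 232.4 − 225.2 = 7.2°, B = 31°; Δs = 8/2·(1 − cos(π·0.2323)) = 1.0184; s = 9.0000 + 1.0184 = 10.0184
θ=170.6°: R = R0 + s = 38 + 5.6975 = 43.6975
θ=196°: R = R0 + s = 38 + 7.9533 = 45.9533
θ=218.7°: R = R0 + s = 38 + 8.9461 = 46.9461
θ=232.4°: R = R0 + s = 38 + 10.0184 = 48.0184

θ=170.6°: 43.6975
θ=196°: 45.9533
θ=218.7°: 46.9461
θ=232.4°: 48.0184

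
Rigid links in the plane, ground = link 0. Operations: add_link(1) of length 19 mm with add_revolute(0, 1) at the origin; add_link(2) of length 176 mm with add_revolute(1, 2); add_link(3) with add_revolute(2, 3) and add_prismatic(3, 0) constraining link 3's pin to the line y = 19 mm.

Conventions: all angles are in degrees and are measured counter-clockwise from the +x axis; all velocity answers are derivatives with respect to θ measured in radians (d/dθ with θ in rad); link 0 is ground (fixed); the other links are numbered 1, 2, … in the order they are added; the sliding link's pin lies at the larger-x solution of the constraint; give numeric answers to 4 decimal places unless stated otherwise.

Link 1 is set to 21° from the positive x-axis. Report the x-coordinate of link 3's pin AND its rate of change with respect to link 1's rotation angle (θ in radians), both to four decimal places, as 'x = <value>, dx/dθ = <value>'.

geometry: r = 19 mm, L = 176 mm, e = 19 mm
crank pin P = (r cos θ, r sin θ) = (17.738028, 6.808991)
h = r sin θ − e = 6.808991 − 19 = -12.191009
x = r cos θ + √(L² − h²) = 17.738028 + 175.577274 = 193.315303
dx/dθ = −r sin θ − h·r cos θ/√(L² − h²) (θ in radians; h = -12.191009) = -5.577371

x = 193.3153, dx/dθ = -5.5774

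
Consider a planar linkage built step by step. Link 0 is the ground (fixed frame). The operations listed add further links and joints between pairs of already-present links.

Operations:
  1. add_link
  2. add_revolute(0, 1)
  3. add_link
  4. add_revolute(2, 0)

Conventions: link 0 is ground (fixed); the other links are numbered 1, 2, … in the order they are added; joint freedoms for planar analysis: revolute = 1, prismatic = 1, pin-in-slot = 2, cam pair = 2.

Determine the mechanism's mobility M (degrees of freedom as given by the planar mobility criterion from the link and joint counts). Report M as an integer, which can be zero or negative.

(L,J1,J2)=(1,0,0); link0 fixed
link1: (2,0,0)
R 0-1 [J1]: (2,1,0)
link2: (3,1,0)
R 2-0 [J1]: (3,2,0)
Grübler: 3·2 − 2·2 − 0 = 2

M = 2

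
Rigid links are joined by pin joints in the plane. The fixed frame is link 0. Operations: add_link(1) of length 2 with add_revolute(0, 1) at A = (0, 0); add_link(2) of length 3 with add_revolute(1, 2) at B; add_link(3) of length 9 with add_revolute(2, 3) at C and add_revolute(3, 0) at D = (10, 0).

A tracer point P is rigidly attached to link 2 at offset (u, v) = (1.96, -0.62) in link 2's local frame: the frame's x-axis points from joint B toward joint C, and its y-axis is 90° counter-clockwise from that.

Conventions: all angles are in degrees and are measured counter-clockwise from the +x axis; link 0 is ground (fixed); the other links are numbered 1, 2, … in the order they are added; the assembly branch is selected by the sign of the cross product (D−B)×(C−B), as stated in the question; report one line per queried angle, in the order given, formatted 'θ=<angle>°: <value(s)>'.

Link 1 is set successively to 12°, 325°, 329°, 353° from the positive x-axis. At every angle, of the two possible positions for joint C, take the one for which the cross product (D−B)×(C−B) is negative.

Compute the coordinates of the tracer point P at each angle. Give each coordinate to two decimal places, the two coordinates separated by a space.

A=(0,0), D=(10.00,0)
θ=12°: B = A + 2.00·(cos12°, sin12°) = (1.9563, 0.4158)
θ=12°: |BD| = 8.0544
θ=12°: circle(B,3.00) ∩ circle(D,9.00): a=-0.4424, h=2.9672
θ=12°:   candidates: C₊=(1.6677,3.4019) cross=23.899; C₋=(1.3613,-2.5246) cross=-23.899
θ=12°:   branch - wants cross < 0 → take C=(1.3613,-2.5246) (cross=-23.899)
θ=12°: ex = (C−B)/|BC| = (-0.1983,-0.9801); ey = (0.9801,-0.1983)
θ=12°: P = B + 1.96·ex + -0.62·ey = (0.9599,-1.3823)
θ=325°: B = A + 2.00·(cos325°, sin325°) = (1.6383, -1.1472)
θ=325°: |BD| = 8.4400
θ=325°: circle(B,3.00) ∩ circle(D,9.00): a=-0.0454, h=2.9997
θ=325°:   candidates: C₊=(1.1856,1.8185) cross=25.317; C₋=(2.0010,-4.1251) cross=-25.317
θ=325°:   branch - wants cross < 0 → take C=(2.0010,-4.1251) (cross=-25.317)
θ=325°: ex = (C−B)/|BC| = (0.1209,-0.9927); ey = (0.9927,0.1209)
θ=325°: P = B + 1.96·ex + -0.62·ey = (1.2598,-3.1677)
θ=329°: B = A + 2.00·(cos329°, sin329°) = (1.7143, -1.0301)
θ=329°: |BD| = 8.3494
θ=329°: circle(B,3.00) ∩ circle(D,9.00): a=-0.1369, h=2.9969
θ=329°:   candidates: C₊=(1.2087,1.9270) cross=25.022; C₋=(1.9482,-4.0209) cross=-25.022
θ=329°:   branch - wants cross < 0 → take C=(1.9482,-4.0209) (cross=-25.022)
θ=329°: ex = (C−B)/|BC| = (0.0779,-0.9970); ey = (0.9970,0.0779)
θ=329°: P = B + 1.96·ex + -0.62·ey = (1.2490,-3.0324)
θ=353°: B = A + 2.00·(cos353°, sin353°) = (1.9851, -0.2437)
θ=353°: |BD| = 8.0186
θ=353°: circle(B,3.00) ∩ circle(D,9.00): a=-0.4802, h=2.9613
θ=353°:   candidates: C₊=(1.4151,2.7016) cross=23.746; C₋=(1.5951,-3.2183) cross=-23.746
θ=353°:   branch - wants cross < 0 → take C=(1.5951,-3.2183) (cross=-23.746)
θ=353°: ex = (C−B)/|BC| = (-0.1300,-0.9915); ey = (0.9915,-0.1300)
θ=353°: P = B + 1.96·ex + -0.62·ey = (1.1155,-2.1065)

θ=12°: 0.96 -1.38
θ=325°: 1.26 -3.17
θ=329°: 1.25 -3.03
θ=353°: 1.12 -2.11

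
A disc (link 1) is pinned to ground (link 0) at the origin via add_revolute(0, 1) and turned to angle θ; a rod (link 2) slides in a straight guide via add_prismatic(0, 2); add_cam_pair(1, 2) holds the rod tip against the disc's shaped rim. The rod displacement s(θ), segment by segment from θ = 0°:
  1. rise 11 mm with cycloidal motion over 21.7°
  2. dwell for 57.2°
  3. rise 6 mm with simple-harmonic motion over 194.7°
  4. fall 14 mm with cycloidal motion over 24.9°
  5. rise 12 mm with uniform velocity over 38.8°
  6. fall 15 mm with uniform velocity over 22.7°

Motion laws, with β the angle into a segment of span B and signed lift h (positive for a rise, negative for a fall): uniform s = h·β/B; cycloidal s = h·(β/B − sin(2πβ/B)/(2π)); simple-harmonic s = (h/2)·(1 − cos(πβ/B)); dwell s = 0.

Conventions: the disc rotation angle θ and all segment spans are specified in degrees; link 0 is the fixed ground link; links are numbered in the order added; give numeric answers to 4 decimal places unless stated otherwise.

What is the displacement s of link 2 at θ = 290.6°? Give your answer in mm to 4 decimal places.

segment 1 (0° to 21.7°, cycloidal, h = 11) is passed completely: s = 0.0000 + (11) = 11.0000
segment 2 (21.7° to 78.9°, dwell): s unchanged at 11.0000
segment 3 (78.9° to 273.6°, simple-harmonic, h = 6) is passed completely: s = 11.0000 + (6) = 17.0000
θ = 290.6° falls in segment 4 (273.6° to 298.5°, cycloidal, h = -14): β = 290.6 − 273.6 = 17°, B = 24.9°; Δs = -14·(0.6827 − sin(2π·0.6827)/(2π)) = -11.5903; s = 17.0000 − 11.5903 = 5.4097

5.4097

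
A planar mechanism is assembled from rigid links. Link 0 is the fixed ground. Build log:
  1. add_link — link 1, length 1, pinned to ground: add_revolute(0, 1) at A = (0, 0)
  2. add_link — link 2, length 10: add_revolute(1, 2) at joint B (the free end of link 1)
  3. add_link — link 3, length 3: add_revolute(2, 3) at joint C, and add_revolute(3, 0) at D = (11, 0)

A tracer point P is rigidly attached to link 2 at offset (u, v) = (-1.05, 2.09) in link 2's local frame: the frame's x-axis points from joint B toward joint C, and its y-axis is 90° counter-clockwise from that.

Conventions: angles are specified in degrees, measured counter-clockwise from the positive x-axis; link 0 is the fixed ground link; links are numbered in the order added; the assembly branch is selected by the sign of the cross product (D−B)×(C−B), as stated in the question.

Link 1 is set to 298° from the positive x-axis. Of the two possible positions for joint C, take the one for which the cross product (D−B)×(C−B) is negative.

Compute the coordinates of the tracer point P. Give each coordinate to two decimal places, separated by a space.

A=(0,0), D=(11.00,0)
B = A + 1.00·(cos298°, sin298°) = (0.4695, -0.8829)
|BD| = 10.5675
circle(B,10.00) ∩ circle(D,3.00): a=9.5894, h=2.8361
  candidates: C₊=(9.7884,2.7444) cross=29.970; C₋=(10.2623,-2.9079) cross=-29.970
  branch - wants cross < 0 → take C=(10.2623,-2.9079) (cross=-29.970)
ex = (C−B)/|BC| = (0.9793,-0.2025); ey = (0.2025,0.9793)
P = B + -1.05·ex + 2.09·ey = (-0.1356,1.3764)

-0.14 1.38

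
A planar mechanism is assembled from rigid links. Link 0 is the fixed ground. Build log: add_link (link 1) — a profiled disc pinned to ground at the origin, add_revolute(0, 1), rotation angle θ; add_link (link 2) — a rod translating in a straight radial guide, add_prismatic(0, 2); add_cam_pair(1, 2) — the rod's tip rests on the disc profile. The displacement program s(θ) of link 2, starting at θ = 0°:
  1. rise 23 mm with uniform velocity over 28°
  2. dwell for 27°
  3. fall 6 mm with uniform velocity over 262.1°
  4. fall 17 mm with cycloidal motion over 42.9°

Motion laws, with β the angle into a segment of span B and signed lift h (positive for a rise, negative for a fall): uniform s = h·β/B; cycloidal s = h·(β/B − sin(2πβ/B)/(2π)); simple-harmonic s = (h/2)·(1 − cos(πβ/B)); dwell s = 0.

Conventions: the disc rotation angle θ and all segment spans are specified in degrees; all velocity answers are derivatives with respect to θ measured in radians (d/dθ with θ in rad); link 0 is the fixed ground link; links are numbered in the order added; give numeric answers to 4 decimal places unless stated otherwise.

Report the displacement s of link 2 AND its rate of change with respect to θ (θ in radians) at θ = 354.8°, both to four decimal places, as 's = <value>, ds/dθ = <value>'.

seg 1 [0°–28°] uniform, h=23: full span → s += 23 → s = 23.0000
seg 2 [28°–55°] dwell: s stays 23.0000
seg 3 [55°–317.1°] uniform, h=-6: full span → s += -6 → s = 17.0000
seg 4 [317.1°–360°] cycloidal, h=-17: θ=354.8° here. β=37.7, B=42.9. -17·(0.8788 − sin(2π·0.8788)/(2π)) = -16.8065 → s = 0.1935
velocity in seg [317.1°–360°] (cycloidal), θ in radians: β = 37.7° = 0.6580 rad, B = 42.9° = 0.7487 rad; ds/dθ = (h/B)(1 − cos(2πβ/B)) = ((-17)/0.7487)(1 − cos(2π·0.8788)) = -6.272514 mm/rad

s = 0.1935, ds/dθ = -6.2725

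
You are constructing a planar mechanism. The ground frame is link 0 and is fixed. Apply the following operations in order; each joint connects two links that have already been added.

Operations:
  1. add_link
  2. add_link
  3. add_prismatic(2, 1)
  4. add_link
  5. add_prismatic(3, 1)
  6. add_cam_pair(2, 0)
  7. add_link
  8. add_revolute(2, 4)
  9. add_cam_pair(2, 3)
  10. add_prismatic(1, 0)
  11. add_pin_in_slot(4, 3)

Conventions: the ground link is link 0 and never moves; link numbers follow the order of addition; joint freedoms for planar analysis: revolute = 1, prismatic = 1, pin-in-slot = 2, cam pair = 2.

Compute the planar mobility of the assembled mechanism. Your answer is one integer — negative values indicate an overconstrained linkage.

L=1 J1=0 J2=0
add link → L=2 J1=0 J2=0
add link → L=3 J1=0 J2=0
P@2,1 dof=1 J1 → L=3 J1=1 J2=0
add link → L=4 J1=1 J2=0
P@3,1 dof=1 J1 → L=4 J1=2 J2=0
C@2,0 dof=2 J2 → L=4 J1=2 J2=1
add link → L=5 J1=2 J2=1
R@2,4 dof=1 J1 → L=5 J1=3 J2=1
C@2,3 dof=2 J2 → L=5 J1=3 J2=2
P@1,0 dof=1 J1 → L=5 J1=4 J2=2
PS@4,3 dof=2 J2 → L=5 J1=4 J2=3
M=3(L−1)−2J1−J2=3·4−2·4−3=1

M = 1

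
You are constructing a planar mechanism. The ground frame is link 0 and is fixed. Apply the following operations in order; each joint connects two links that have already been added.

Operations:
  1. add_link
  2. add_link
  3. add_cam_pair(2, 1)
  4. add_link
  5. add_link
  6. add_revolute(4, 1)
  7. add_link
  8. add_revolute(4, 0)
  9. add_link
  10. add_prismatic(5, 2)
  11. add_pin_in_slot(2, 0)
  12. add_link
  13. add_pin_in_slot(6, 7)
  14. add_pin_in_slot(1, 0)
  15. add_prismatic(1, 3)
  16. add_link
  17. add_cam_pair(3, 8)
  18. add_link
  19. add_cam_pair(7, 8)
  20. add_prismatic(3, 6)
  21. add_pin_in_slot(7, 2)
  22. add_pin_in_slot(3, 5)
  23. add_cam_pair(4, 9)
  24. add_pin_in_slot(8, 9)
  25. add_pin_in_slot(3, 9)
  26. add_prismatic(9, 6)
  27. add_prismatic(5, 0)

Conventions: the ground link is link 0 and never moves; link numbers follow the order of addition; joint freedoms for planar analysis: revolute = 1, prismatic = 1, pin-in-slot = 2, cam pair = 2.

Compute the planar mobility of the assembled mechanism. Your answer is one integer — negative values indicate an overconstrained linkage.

L=1 J1=0 J2=0
add link → L=2 J1=0 J2=0
add link → L=3 J1=0 J2=0
C@2,1 dof=2 J2 → L=3 J1=0 J2=1
add link → L=4 J1=0 J2=1
add link → L=5 J1=0 J2=1
R@4,1 dof=1 J1 → L=5 J1=1 J2=1
add link → L=6 J1=1 J2=1
R@4,0 dof=1 J1 → L=6 J1=2 J2=1
add link → L=7 J1=2 J2=1
P@5,2 dof=1 J1 → L=7 J1=3 J2=1
PS@2,0 dof=2 J2 → L=7 J1=3 J2=2
add link → L=8 J1=3 J2=2
PS@6,7 dof=2 J2 → L=8 J1=3 J2=3
PS@1,0 dof=2 J2 → L=8 J1=3 J2=4
P@1,3 dof=1 J1 → L=8 J1=4 J2=4
add link → L=9 J1=4 J2=4
C@3,8 dof=2 J2 → L=9 J1=4 J2=5
add link → L=10 J1=4 J2=5
C@7,8 dof=2 J2 → L=10 J1=4 J2=6
P@3,6 dof=1 J1 → L=10 J1=5 J2=6
PS@7,2 dof=2 J2 → L=10 J1=5 J2=7
PS@3,5 dof=2 J2 → L=10 J1=5 J2=8
C@4,9 dof=2 J2 → L=10 J1=5 J2=9
PS@8,9 dof=2 J2 → L=10 J1=5 J2=10
PS@3,9 dof=2 J2 → L=10 J1=5 J2=11
P@9,6 dof=1 J1 → L=10 J1=6 J2=11
P@5,0 dof=1 J1 → L=10 J1=7 J2=11
M=3(L−1)−2J1−J2=3·9−2·7−11=2

M = 2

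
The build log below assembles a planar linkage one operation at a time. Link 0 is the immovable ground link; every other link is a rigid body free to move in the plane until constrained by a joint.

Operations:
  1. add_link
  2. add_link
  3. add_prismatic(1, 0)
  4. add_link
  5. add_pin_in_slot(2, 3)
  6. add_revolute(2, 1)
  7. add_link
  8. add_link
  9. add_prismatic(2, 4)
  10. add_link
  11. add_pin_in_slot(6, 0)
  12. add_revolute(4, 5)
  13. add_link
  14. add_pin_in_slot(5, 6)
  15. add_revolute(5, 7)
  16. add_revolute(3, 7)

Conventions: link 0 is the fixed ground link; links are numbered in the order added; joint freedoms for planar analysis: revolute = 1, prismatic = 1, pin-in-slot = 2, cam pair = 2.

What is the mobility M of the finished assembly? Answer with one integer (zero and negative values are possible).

ground; <1,0,0>
#1 <2,0,0>
#2 <3,0,0>
P:1↔0 J1 <3,1,0>
#3 <4,1,0>
PS:2↔3 J2 <4,1,1>
R:2↔1 J1 <4,2,1>
#4 <5,2,1>
#5 <6,2,1>
P:2↔4 J1 <6,3,1>
#6 <7,3,1>
PS:6↔0 J2 <7,3,2>
R:4↔5 J1 <7,4,2>
#7 <8,4,2>
PS:5↔6 J2 <8,4,3>
R:5↔7 J1 <8,5,3>
R:3↔7 J1 <8,6,3>
3×7 − 2×6 − 1×3 = 6

M = 6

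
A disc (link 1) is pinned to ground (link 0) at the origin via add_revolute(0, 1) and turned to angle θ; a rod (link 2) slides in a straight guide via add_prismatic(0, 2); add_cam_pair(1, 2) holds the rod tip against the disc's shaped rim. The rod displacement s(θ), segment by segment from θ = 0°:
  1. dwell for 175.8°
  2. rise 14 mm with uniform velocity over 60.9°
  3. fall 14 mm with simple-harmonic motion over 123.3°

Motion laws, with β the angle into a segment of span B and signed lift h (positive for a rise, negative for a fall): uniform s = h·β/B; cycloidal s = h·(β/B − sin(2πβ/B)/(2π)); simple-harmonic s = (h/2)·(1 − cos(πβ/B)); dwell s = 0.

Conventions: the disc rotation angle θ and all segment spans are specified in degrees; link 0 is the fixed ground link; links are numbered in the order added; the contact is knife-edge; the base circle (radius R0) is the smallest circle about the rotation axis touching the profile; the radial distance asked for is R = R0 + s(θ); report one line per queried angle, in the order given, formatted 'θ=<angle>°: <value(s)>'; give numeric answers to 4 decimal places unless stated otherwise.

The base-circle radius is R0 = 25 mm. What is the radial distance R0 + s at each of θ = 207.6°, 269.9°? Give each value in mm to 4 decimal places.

segment 1 (0° to 175.8°, dwell): s unchanged at 0.0000
θ = 207.6° falls in segment 2 (175.8° to 236.7°, uniform, h = 14): β = 207.6 − 175.8 = 31.8°, B = 60.9°; Δs = 14·31.8/60.9 = 7.3103; s = 0.0000 + 7.3103 = 7.3103
segment 2 (175.8° to 236.7°, uniform, h = 14) is passed completely: s = 0.0000 + (14) = 14.0000
θ = 269.9° falls in segment 3 (236.7° to 360°, simple-harmonic, h = -14): β = 269.9 − 236.7 = 33.2°, B = 123.3°; Δs = -14/2·(1 − cos(π·0.2693)) = -2.3587; s = 14.0000 − 2.3587 = 11.6413
θ=207.6°: R = R0 + s = 25 + 7.3103 = 32.3103
θ=269.9°: R = R0 + s = 25 + 11.6413 = 36.6413

θ=207.6°: 32.3103
θ=269.9°: 36.6413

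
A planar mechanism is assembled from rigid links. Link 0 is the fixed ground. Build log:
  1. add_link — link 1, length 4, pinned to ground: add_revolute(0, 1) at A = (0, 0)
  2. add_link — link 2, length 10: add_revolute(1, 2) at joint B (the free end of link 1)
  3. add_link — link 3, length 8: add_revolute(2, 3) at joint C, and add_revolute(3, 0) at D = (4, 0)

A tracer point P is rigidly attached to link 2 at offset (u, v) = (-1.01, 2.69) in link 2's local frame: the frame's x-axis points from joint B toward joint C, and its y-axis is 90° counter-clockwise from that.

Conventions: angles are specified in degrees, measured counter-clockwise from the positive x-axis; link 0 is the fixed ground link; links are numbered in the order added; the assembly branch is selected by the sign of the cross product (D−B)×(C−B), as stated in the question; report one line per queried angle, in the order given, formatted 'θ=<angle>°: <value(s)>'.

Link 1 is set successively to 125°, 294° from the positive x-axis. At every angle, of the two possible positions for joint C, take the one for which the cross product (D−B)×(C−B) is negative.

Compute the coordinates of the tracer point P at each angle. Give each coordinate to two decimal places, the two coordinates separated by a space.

A=(0,0), D=(4.00,0)
θ=125°: B = A + 4.00·(cos125°, sin125°) = (-2.2943, 3.2766)
θ=125°: |BD| = 7.0961
θ=125°: circle(B,10.00) ∩ circle(D,8.00): a=6.0847, h=7.9358
θ=125°:   candidates: C₊=(6.7672,7.5062) cross=56.313; C₋=(-0.5615,-6.5721) cross=-56.313
θ=125°:   branch - wants cross < 0 → take C=(-0.5615,-6.5721) (cross=-56.313)
θ=125°: ex = (C−B)/|BC| = (0.1733,-0.9849); ey = (0.9849,0.1733)
θ=125°: P = B + -1.01·ex + 2.69·ey = (0.1800,4.7375)
θ=294°: B = A + 4.00·(cos294°, sin294°) = (1.6269, -3.6542)
θ=294°: |BD| = 4.3571
θ=294°: circle(B,10.00) ∩ circle(D,8.00): a=6.3097, h=7.7580
θ=294°:   candidates: C₊=(-1.4430,5.8629) cross=33.803; C₋=(11.5699,-2.5877) cross=-33.803
θ=294°:   branch - wants cross < 0 → take C=(11.5699,-2.5877) (cross=-33.803)
θ=294°: ex = (C−B)/|BC| = (0.9943,0.1066); ey = (-0.1066,0.9943)
θ=294°: P = B + -1.01·ex + 2.69·ey = (0.3358,-1.0872)

θ=125°: 0.18 4.74
θ=294°: 0.34 -1.09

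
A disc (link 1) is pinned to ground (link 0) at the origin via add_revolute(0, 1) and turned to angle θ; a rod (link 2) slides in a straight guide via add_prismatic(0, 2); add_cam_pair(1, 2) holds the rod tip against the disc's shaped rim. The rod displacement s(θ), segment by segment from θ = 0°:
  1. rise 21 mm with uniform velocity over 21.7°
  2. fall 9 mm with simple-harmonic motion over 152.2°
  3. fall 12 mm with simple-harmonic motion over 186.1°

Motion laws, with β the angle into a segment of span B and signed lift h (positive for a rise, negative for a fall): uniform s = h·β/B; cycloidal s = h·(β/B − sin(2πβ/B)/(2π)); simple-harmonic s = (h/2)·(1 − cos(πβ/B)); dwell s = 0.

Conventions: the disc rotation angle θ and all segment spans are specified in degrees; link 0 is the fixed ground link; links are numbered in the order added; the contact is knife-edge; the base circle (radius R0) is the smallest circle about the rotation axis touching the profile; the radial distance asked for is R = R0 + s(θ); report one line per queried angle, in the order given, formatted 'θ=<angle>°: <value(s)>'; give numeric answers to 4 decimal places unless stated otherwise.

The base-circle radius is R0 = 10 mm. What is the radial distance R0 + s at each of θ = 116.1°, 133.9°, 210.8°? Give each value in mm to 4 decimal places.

segment 1 (0° to 21.7°, uniform, h = 21) is passed completely: s = 0.0000 + (21) = 21.0000
θ = 116.1° falls in segment 2 (21.7° to 173.9°, simple-harmonic, h = -9): β = 116.1 − 21.7 = 94.4°, B = 152.2°; Δs = -9/2·(1 − cos(π·0.6202)) = -6.1597; s = 21.0000 − 6.1597 = 14.8403
θ = 133.9° falls in segment 2 (21.7° to 173.9°, simple-harmonic, h = -9): β = 133.9 − 21.7 = 112.2°, B = 152.2°; Δs = -9/2·(1 − cos(π·0.7372)) = -7.5514; s = 21.0000 − 7.5514 = 13.4486
segment 2 (21.7° to 173.9°, simple-harmonic, h = -9) is passed completely: s = 21.0000 + (-9) = 12.0000
θ = 210.8° falls in segment 3 (173.9° to 360°, simple-harmonic, h = -12): β = 210.8 − 173.9 = 36.9°, B = 186.1°; Δs = -12/2·(1 − cos(π·0.1983)) = -1.1269; s = 12.0000 − 1.1269 = 10.8731
θ=116.1°: R = R0 + s = 10 + 14.8403 = 24.8403
θ=133.9°: R = R0 + s = 10 + 13.4486 = 23.4486
θ=210.8°: R = R0 + s = 10 + 10.8731 = 20.8731

θ=116.1°: 24.8403
θ=133.9°: 23.4486
θ=210.8°: 20.8731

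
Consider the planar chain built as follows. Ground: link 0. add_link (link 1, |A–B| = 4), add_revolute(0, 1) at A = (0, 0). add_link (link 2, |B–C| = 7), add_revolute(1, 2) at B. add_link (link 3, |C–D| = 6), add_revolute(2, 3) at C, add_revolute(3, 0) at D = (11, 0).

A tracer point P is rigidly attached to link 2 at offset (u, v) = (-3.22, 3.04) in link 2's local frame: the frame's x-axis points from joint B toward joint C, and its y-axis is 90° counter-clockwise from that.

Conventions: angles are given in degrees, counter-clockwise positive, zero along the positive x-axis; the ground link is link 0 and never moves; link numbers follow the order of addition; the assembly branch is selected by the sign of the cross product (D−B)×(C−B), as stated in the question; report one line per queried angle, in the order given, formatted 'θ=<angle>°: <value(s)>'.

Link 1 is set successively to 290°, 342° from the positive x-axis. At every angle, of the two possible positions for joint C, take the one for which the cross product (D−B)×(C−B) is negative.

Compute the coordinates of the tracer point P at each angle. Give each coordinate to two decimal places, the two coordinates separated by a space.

A=(0,0), D=(11.00,0)
θ=290°: B = A + 4.00·(cos290°, sin290°) = (1.3681, -3.7588)
θ=290°: |BD| = 10.3394
θ=290°: circle(B,7.00) ∩ circle(D,6.00): a=5.7983, h=3.9216
θ=290°:   candidates: C₊=(5.3440,2.0025) cross=40.547; C₋=(8.1954,-5.3042) cross=-40.547
θ=290°:   branch - wants cross < 0 → take C=(8.1954,-5.3042) (cross=-40.547)
θ=290°: ex = (C−B)/|BC| = (0.9753,-0.2208); ey = (0.2208,0.9753)
θ=290°: P = B + -3.22·ex + 3.04·ey = (-1.1013,-0.0829)
θ=342°: B = A + 4.00·(cos342°, sin342°) = (3.8042, -1.2361)
θ=342°: |BD| = 7.3012
θ=342°: circle(B,7.00) ∩ circle(D,6.00): a=4.5409, h=5.3274
θ=342°:   candidates: C₊=(7.3776,4.7831) cross=38.896; C₋=(9.1814,-5.7178) cross=-38.896
θ=342°:   branch - wants cross < 0 → take C=(9.1814,-5.7178) (cross=-38.896)
θ=342°: ex = (C−B)/|BC| = (0.7682,-0.6402); ey = (0.6402,0.7682)
θ=342°: P = B + -3.22·ex + 3.04·ey = (3.2770,3.1608)

θ=290°: -1.10 -0.08
θ=342°: 3.28 3.16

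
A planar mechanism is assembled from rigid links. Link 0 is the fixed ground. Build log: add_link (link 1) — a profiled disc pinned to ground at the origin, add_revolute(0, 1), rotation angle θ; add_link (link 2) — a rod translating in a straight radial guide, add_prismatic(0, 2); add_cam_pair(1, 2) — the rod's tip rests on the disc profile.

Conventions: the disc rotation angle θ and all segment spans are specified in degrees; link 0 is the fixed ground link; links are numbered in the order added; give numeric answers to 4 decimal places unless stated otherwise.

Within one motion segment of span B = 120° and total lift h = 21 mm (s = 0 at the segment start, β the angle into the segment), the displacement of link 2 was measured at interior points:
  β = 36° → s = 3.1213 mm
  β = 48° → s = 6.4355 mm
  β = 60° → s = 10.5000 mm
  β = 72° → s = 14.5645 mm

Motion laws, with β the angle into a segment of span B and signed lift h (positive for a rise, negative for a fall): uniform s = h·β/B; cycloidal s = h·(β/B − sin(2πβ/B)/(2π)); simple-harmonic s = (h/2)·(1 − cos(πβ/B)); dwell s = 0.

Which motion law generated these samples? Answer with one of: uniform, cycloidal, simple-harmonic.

candidates at β/B = r: uniform s = h·r (linear in β); cycloidal s = h·(r − sin(2πr)/(2π)); simple-harmonic s = (h/2)(1 − cos(πr))
β=36°: printed 3.1213 | uniform 6.3000, cycloidal 3.1213, simple-harmonic 4.3283
β=48°: printed 6.4355 | uniform 8.4000, cycloidal 6.4355, simple-harmonic 7.2553
β=60°: printed 10.5000 | uniform 10.5000, cycloidal 10.5000, simple-harmonic 10.5000
β=72°: printed 14.5645 | uniform 12.6000, cycloidal 14.5645, simple-harmonic 13.7447
only one law matches every sample → cycloidal

cycloidal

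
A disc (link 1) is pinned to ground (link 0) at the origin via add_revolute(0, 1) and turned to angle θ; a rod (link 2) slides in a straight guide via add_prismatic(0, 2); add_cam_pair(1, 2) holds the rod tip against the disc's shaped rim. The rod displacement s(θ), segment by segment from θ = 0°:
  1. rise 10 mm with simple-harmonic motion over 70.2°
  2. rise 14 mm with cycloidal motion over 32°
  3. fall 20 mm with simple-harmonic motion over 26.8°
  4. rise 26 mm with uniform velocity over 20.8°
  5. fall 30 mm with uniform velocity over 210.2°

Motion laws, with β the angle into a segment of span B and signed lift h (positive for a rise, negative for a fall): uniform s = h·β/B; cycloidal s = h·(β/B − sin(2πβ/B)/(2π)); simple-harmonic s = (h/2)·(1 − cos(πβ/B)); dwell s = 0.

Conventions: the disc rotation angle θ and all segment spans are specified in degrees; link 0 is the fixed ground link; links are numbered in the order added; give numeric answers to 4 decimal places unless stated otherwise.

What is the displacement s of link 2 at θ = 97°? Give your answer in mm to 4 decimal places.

segment 1 (0° to 70.2°, simple-harmonic, h = 10) is passed completely: s = 0.0000 + (10) = 10.0000
θ = 97° falls in segment 2 (70.2° to 102.2°, cycloidal, h = 14): β = 97 − 70.2 = 26.8°, B = 32°; Δs = 14·(0.8375 − sin(2π·0.8375)/(2π)) = 13.6248; s = 10.0000 + 13.6248 = 23.6248

23.6248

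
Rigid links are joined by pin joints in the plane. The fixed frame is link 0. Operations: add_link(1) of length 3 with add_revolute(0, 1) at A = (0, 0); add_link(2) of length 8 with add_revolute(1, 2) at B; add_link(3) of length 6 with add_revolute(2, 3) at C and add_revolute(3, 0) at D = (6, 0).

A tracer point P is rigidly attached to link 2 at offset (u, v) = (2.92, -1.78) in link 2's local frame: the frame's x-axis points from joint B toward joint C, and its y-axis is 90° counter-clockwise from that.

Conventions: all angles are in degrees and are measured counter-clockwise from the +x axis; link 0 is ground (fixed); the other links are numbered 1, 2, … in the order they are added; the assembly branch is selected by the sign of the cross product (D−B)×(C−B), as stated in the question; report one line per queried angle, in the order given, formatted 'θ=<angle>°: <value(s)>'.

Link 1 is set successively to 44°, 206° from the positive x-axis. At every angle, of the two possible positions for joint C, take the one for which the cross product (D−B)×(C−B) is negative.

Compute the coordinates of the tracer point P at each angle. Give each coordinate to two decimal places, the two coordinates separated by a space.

A=(0,0), D=(6.00,0)
θ=44°: B = A + 3.00·(cos44°, sin44°) = (2.1580, 2.0840)
θ=44°: |BD| = 4.3708
θ=44°: circle(B,8.00) ∩ circle(D,6.00): a=5.3885, h=5.9131
θ=44°:   candidates: C₊=(9.7139,4.7124) cross=25.845; C₋=(4.0752,-5.6829) cross=-25.845
θ=44°:   branch - wants cross < 0 → take C=(4.0752,-5.6829) (cross=-25.845)
θ=44°: ex = (C−B)/|BC| = (0.2397,-0.9709); ey = (0.9709,0.2397)
θ=44°: P = B + 2.92·ex + -1.78·ey = (1.1297,-1.1775)
θ=206°: B = A + 3.00·(cos206°, sin206°) = (-2.6964, -1.3151)
θ=206°: |BD| = 8.7953
θ=206°: circle(B,8.00) ∩ circle(D,6.00): a=5.9894, h=5.3035
θ=206°:   candidates: C₊=(2.4327,4.8243) cross=46.646; C₋=(4.0187,-5.6634) cross=-46.646
θ=206°:   branch - wants cross < 0 → take C=(4.0187,-5.6634) (cross=-46.646)
θ=206°: ex = (C−B)/|BC| = (0.8394,-0.5435); ey = (0.5435,0.8394)
θ=206°: P = B + 2.92·ex + -1.78·ey = (-1.2129,-4.3964)

θ=44°: 1.13 -1.18
θ=206°: -1.21 -4.40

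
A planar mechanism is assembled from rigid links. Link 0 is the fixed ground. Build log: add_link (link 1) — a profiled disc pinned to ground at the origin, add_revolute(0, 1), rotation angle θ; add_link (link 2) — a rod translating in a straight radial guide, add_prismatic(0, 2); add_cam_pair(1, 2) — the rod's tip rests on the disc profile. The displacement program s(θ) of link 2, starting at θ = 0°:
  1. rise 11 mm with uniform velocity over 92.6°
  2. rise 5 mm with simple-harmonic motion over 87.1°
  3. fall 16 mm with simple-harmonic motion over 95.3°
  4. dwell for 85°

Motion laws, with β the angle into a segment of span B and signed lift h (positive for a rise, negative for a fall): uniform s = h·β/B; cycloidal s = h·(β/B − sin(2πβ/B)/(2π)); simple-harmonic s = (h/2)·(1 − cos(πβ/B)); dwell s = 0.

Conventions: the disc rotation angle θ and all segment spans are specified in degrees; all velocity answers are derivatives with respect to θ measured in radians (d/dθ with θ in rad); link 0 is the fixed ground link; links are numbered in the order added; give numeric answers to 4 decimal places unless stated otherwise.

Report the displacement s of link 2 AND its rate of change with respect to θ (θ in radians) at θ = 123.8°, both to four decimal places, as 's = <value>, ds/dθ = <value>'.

seg 1 [0°–92.6°] uniform, h=11: full span → s += 11 → s = 11.0000
seg 2 [92.6°–179.7°] simple-harmonic, h=5: θ=123.8° here. β=31.2, B=87.1. 5/2·(1 − cos(π·0.3582)) = 1.4228 → s = 12.4228
velocity in seg [92.6°–179.7°] (simple-harmonic), θ in radians: β = 31.2° = 0.5445 rad, B = 87.1° = 1.5202 rad; ds/dθ = (πh/(2B)) sin(πβ/B) = (π·5/(2·1.5202)) sin(π·0.3582) = 4.662315 mm/rad

s = 12.4228, ds/dθ = 4.6623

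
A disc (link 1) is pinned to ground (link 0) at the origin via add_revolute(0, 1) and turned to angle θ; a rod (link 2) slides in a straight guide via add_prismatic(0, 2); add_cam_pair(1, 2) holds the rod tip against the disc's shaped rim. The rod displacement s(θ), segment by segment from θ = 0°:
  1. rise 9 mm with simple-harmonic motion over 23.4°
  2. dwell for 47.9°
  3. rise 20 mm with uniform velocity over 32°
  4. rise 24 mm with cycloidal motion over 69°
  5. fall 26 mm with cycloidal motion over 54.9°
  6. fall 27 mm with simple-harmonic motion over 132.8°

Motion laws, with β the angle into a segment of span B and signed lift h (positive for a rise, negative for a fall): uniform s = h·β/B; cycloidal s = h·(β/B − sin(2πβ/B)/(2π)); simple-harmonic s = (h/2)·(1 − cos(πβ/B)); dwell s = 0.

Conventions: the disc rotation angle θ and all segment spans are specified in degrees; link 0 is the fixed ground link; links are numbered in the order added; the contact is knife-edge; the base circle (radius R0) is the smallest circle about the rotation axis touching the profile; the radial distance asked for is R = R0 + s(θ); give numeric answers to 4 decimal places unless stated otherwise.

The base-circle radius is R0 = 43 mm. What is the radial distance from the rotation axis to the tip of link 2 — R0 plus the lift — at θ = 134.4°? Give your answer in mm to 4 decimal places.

segment 1 (0° to 23.4°, simple-harmonic, h = 9) is passed completely: s = 0.0000 + (9) = 9.0000
segment 2 (23.4° to 71.3°, dwell): s unchanged at 9.0000
segment 3 (71.3° to 103.3°, uniform, h = 20) is passed completely: s = 9.0000 + (20) = 29.0000
θ = 134.4° falls in segment 4 (103.3° to 172.3°, cycloidal, h = 24): β = 134.4 − 103.3 = 31.1°, B = 69°; Δs = 24·(0.4507 − sin(2π·0.4507)/(2π)) = 9.6536; s = 29.0000 + 9.6536 = 38.6536
R = R0 + s = 43 + 38.6536 = 81.6536

81.6536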